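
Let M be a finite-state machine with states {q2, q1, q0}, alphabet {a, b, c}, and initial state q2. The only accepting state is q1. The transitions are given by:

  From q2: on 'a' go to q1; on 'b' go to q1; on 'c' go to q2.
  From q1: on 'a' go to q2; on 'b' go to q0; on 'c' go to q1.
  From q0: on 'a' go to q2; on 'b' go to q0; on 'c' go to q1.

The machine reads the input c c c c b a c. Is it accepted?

Trace: q2 -c-> q2 -c-> q2 -c-> q2 -c-> q2 -b-> q1 -a-> q2 -c-> q2
End state q2 is not accepting.

No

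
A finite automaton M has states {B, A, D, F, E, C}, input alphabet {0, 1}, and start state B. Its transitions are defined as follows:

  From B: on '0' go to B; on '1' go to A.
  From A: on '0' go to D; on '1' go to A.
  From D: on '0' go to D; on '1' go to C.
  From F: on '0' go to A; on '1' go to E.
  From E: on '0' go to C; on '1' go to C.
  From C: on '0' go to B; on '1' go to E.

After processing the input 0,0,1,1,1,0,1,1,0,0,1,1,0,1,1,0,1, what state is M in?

B → B → B → A → A → A → D → C → E → C → B → A → A → D → C → E → C → E

E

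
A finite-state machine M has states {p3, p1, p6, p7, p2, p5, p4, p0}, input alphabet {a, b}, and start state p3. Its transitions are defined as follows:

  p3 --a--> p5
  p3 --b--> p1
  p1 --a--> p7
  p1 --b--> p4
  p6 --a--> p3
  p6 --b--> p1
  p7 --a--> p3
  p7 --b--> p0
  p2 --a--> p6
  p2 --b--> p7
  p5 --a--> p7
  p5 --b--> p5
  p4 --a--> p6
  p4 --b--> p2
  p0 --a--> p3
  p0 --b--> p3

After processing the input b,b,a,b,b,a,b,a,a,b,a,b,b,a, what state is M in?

p5

Trace: p3 -b-> p1 -b-> p4 -a-> p6 -b-> p1 -b-> p4 -a-> p6 -b-> p1 -a-> p7 -a-> p3 -b-> p1 -a-> p7 -b-> p0 -b-> p3 -a-> p5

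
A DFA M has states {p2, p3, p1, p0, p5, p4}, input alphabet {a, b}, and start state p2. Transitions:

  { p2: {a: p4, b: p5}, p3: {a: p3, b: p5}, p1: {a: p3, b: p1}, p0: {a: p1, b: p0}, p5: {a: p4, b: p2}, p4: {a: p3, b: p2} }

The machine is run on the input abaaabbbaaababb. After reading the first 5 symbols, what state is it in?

p2 → p4 → p2 → p4 → p3 → p3
After 5 symbols: p3.

p3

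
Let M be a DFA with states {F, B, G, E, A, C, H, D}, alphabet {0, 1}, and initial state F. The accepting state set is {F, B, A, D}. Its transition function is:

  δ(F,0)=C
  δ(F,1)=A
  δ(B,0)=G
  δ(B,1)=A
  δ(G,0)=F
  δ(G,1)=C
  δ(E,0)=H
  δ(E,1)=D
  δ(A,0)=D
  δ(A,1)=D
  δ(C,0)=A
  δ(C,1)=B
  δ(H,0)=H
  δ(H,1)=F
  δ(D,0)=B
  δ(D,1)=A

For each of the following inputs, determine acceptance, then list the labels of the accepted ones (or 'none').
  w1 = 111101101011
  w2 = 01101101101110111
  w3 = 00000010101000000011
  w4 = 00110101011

w1, w2, w3, w4

w1:
  start at F
  read '1': F → A
  read '1': A → D
  read '1': D → A
  read '1': A → D
  read '0': D → B
  read '1': B → A
  read '1': A → D
  read '0': D → B
  read '1': B → A
  read '0': A → D
  read '1': D → A
  read '1': A → D
  end D, accepted
w2:
  start at F
  read '0': F → C
  read '1': C → B
  read '1': B → A
  read '0': A → D
  read '1': D → A
  read '1': A → D
  read '0': D → B
  read '1': B → A
  read '1': A → D
  read '0': D → B
  read '1': B → A
  read '1': A → D
  read '1': D → A
  read '0': A → D
  read '1': D → A
  read '1': A → D
  read '1': D → A
  end A, accepted
w3:
  start at F
  read '0': F → C
  read '0': C → A
  read '0': A → D
  read '0': D → B
  read '0': B → G
  read '0': G → F
  read '1': F → A
  read '0': A → D
  read '1': D → A
  read '0': A → D
  read '1': D → A
  read '0': A → D
  read '0': D → B
  read '0': B → G
  read '0': G → F
  read '0': F → C
  read '0': C → A
  read '0': A → D
  read '1': D → A
  read '1': A → D
  end D, accepted
w4:
  start at F
  read '0': F → C
  read '0': C → A
  read '1': A → D
  read '1': D → A
  read '0': A → D
  read '1': D → A
  read '0': A → D
  read '1': D → A
  read '0': A → D
  read '1': D → A
  read '1': A → D
  end D, accepted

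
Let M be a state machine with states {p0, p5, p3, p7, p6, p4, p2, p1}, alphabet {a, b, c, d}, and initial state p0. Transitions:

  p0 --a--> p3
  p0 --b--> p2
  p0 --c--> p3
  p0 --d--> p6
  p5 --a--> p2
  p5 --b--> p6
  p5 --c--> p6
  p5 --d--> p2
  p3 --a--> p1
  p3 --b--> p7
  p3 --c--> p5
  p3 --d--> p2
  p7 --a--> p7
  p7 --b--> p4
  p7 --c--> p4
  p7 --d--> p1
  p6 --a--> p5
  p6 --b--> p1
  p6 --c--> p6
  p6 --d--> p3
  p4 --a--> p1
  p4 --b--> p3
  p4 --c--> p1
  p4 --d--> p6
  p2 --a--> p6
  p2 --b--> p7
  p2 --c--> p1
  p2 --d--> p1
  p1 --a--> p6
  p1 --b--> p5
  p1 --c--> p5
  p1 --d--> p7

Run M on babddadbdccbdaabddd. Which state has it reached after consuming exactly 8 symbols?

p7

Trace: p0 -b-> p2 -a-> p6 -b-> p1 -d-> p7 -d-> p1 -a-> p6 -d-> p3 -b-> p7
After 8 symbols: p7.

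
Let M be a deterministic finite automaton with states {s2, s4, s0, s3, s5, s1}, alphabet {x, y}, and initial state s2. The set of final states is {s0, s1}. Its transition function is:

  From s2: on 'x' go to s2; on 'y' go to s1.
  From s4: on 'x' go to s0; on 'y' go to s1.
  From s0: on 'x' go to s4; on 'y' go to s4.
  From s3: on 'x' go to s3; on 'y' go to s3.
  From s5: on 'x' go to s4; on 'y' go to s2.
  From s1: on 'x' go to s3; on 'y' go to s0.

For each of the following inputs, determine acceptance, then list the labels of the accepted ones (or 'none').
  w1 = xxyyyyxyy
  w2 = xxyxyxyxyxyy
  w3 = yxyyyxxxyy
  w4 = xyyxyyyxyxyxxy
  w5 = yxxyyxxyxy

w1:
  start at s2
  read 'x': s2 → s2
  read 'x': s2 → s2
  read 'y': s2 → s1
  read 'y': s1 → s0
  read 'y': s0 → s4
  read 'y': s4 → s1
  read 'x': s1 → s3
  read 'y': s3 → s3
  read 'y': s3 → s3
  end s3, rejected
w2:
  start at s2
  read 'x': s2 → s2
  read 'x': s2 → s2
  read 'y': s2 → s1
  read 'x': s1 → s3
  read 'y': s3 → s3
  read 'x': s3 → s3
  read 'y': s3 → s3
  read 'x': s3 → s3
  read 'y': s3 → s3
  read 'x': s3 → s3
  read 'y': s3 → s3
  read 'y': s3 → s3
  end s3, rejected
w3:
  start at s2
  read 'y': s2 → s1
  read 'x': s1 → s3
  read 'y': s3 → s3
  read 'y': s3 → s3
  read 'y': s3 → s3
  read 'x': s3 → s3
  read 'x': s3 → s3
  read 'x': s3 → s3
  read 'y': s3 → s3
  read 'y': s3 → s3
  end s3, rejected
w4:
  start at s2
  read 'x': s2 → s2
  read 'y': s2 → s1
  read 'y': s1 → s0
  read 'x': s0 → s4
  read 'y': s4 → s1
  read 'y': s1 → s0
  read 'y': s0 → s4
  read 'x': s4 → s0
  read 'y': s0 → s4
  read 'x': s4 → s0
  read 'y': s0 → s4
  read 'x': s4 → s0
  read 'x': s0 → s4
  read 'y': s4 → s1
  end s1, accepted
w5:
  start at s2
  read 'y': s2 → s1
  read 'x': s1 → s3
  read 'x': s3 → s3
  read 'y': s3 → s3
  read 'y': s3 → s3
  read 'x': s3 → s3
  read 'x': s3 → s3
  read 'y': s3 → s3
  read 'x': s3 → s3
  read 'y': s3 → s3
  end s3, rejected

w4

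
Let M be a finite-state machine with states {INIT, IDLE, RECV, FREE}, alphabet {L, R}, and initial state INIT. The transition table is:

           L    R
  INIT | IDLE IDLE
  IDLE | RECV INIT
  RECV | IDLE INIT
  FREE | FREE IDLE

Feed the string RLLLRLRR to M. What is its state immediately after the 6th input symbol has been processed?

start at INIT
read 'R': INIT → IDLE
read 'L': IDLE → RECV
read 'L': RECV → IDLE
read 'L': IDLE → RECV
read 'R': RECV → INIT
read 'L': INIT → IDLE
After 6 symbols: IDLE.

IDLE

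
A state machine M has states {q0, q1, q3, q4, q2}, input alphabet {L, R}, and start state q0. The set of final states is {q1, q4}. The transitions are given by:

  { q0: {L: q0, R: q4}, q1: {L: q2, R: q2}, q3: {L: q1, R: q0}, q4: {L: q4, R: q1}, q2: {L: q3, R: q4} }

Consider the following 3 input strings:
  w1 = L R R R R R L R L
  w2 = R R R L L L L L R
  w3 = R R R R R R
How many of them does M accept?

1

w1: q0 → q0 → q4 → q1 → q2 → q4 → q1 → q2 → q4 → q4  → end q4, accepted
w2: q0 → q4 → q1 → q2 → q3 → q1 → q2 → q3 → q1 → q2  → end q2, rejected
w3: q0 → q4 → q1 → q2 → q4 → q1 → q2  → end q2, rejected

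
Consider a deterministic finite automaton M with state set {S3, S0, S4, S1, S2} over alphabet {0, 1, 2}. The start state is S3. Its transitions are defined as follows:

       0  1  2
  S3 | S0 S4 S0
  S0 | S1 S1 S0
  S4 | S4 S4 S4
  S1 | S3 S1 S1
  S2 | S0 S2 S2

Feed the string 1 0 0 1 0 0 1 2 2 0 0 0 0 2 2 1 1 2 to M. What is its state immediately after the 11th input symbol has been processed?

S4

Trace: S3 -1-> S4 -0-> S4 -0-> S4 -1-> S4 -0-> S4 -0-> S4 -1-> S4 -2-> S4 -2-> S4 -0-> S4 -0-> S4
After 11 symbols: S4.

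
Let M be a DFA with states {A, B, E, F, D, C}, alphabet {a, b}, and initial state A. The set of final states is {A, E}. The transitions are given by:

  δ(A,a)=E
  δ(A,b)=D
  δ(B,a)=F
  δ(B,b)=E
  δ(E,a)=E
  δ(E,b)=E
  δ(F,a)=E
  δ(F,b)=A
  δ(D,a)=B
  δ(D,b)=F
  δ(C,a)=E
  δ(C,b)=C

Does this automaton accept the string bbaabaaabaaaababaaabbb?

start at A
read 'b': A → D
read 'b': D → F
read 'a': F → E
read 'a': E → E
read 'b': E → E
read 'a': E → E
read 'a': E → E
read 'a': E → E
read 'b': E → E
read 'a': E → E
read 'a': E → E
read 'a': E → E
read 'a': E → E
read 'b': E → E
read 'a': E → E
read 'b': E → E
read 'a': E → E
read 'a': E → E
read 'a': E → E
read 'b': E → E
read 'b': E → E
read 'b': E → E
End state E is accepting.

Yes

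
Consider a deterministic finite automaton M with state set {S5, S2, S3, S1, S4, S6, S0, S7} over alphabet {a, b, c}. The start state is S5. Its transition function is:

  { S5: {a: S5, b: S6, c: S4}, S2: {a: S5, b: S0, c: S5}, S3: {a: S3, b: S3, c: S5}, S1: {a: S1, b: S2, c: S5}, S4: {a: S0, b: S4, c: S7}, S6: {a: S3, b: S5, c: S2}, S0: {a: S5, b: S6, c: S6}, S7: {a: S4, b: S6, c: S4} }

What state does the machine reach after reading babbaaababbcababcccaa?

S0

S5 → S6 → S3 → S3 → S3 → S3 → S3 → S3 → S3 → S3 → S3 → S3 → S5 → S5 → S6 → S3 → S3 → S5 → S4 → S7 → S4 → S0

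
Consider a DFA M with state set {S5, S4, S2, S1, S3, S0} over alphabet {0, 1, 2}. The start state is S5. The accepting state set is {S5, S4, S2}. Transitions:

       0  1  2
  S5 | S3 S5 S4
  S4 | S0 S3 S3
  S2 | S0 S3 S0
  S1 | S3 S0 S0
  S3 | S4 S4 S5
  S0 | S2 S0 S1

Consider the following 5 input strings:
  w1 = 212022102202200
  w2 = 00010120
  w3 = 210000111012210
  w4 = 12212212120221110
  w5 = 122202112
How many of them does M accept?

w1: Trace: S5 -2-> S4 -1-> S3 -2-> S5 -0-> S3 -2-> S5 -2-> S4 -1-> S3 -0-> S4 -2-> S3 -2-> S5 -0-> S3 -2-> S5 -2-> S4 -0-> S0 -0-> S2  → end S2, accepted
w2: Trace: S5 -0-> S3 -0-> S4 -0-> S0 -1-> S0 -0-> S2 -1-> S3 -2-> S5 -0-> S3  → end S3, rejected
w3: Trace: S5 -2-> S4 -1-> S3 -0-> S4 -0-> S0 -0-> S2 -0-> S0 -1-> S0 -1-> S0 -1-> S0 -0-> S2 -1-> S3 -2-> S5 -2-> S4 -1-> S3 -0-> S4  → end S4, accepted
w4: Trace: S5 -1-> S5 -2-> S4 -2-> S3 -1-> S4 -2-> S3 -2-> S5 -1-> S5 -2-> S4 -1-> S3 -2-> S5 -0-> S3 -2-> S5 -2-> S4 -1-> S3 -1-> S4 -1-> S3 -0-> S4  → end S4, accepted
w5: Trace: S5 -1-> S5 -2-> S4 -2-> S3 -2-> S5 -0-> S3 -2-> S5 -1-> S5 -1-> S5 -2-> S4  → end S4, accepted

4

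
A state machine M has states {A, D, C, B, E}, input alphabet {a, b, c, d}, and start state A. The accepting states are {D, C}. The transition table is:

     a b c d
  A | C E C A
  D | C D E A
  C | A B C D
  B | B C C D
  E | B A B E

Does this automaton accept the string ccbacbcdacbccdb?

Yes

A → C → C → B → B → C → B → C → D → C → C → B → C → C → D → D
End state D is accepting.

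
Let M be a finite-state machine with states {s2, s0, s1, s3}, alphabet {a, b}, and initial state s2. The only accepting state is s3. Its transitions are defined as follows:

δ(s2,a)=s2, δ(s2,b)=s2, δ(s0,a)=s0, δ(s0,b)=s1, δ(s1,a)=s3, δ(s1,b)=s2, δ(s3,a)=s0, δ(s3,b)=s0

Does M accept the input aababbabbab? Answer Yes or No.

s2 → s2 → s2 → s2 → s2 → s2 → s2 → s2 → s2 → s2 → s2 → s2
End state s2 is not accepting.

No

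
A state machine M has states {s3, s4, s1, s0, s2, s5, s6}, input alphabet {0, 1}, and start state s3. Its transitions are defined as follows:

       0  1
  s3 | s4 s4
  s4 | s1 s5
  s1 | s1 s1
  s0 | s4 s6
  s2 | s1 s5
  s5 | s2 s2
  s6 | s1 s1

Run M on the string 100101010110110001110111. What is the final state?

start at s3
read '1': s3 → s4
read '0': s4 → s1
read '0': s1 → s1
read '1': s1 → s1
read '0': s1 → s1
read '1': s1 → s1
read '0': s1 → s1
read '1': s1 → s1
read '0': s1 → s1
read '1': s1 → s1
read '1': s1 → s1
read '0': s1 → s1
read '1': s1 → s1
read '1': s1 → s1
read '0': s1 → s1
read '0': s1 → s1
read '0': s1 → s1
read '1': s1 → s1
read '1': s1 → s1
read '1': s1 → s1
read '0': s1 → s1
read '1': s1 → s1
read '1': s1 → s1
read '1': s1 → s1

s1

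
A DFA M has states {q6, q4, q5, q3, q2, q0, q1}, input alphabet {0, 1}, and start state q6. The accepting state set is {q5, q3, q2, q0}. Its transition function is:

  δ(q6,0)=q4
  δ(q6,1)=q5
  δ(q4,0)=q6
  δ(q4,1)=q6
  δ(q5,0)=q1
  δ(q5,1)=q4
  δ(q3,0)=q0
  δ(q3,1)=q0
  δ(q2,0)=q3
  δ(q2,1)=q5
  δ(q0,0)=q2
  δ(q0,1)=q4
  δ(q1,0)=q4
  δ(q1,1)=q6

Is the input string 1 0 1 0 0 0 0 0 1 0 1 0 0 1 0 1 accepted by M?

No

q6 → q5 → q1 → q6 → q4 → q6 → q4 → q6 → q4 → q6 → q4 → q6 → q4 → q6 → q5 → q1 → q6
End state q6 is not accepting.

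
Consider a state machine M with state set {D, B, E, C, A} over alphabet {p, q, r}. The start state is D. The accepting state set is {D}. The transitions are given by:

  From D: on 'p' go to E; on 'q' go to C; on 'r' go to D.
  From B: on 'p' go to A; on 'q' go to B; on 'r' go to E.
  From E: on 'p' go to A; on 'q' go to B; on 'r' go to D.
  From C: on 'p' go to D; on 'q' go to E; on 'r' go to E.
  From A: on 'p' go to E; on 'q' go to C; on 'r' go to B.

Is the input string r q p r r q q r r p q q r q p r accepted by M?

No

D → D → C → D → D → D → C → E → D → D → E → B → B → E → B → A → B
End state B is not accepting.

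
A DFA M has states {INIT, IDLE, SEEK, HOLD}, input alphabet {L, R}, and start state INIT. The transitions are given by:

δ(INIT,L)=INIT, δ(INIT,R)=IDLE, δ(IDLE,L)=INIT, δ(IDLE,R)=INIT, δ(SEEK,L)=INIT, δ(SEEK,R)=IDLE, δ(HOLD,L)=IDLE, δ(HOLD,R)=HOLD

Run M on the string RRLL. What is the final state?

Trace: INIT -R-> IDLE -R-> INIT -L-> INIT -L-> INIT

INIT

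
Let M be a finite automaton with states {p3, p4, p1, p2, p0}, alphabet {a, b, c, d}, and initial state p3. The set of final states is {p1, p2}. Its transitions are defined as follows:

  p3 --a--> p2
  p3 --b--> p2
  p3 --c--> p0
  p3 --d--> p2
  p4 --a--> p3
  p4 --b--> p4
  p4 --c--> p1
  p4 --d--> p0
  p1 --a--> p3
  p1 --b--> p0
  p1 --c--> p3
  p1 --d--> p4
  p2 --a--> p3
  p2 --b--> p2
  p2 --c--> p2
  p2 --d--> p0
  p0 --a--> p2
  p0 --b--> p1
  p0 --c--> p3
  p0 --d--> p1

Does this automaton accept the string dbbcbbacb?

start at p3
read 'd': p3 → p2
read 'b': p2 → p2
read 'b': p2 → p2
read 'c': p2 → p2
read 'b': p2 → p2
read 'b': p2 → p2
read 'a': p2 → p3
read 'c': p3 → p0
read 'b': p0 → p1
End state p1 is accepting.

Yes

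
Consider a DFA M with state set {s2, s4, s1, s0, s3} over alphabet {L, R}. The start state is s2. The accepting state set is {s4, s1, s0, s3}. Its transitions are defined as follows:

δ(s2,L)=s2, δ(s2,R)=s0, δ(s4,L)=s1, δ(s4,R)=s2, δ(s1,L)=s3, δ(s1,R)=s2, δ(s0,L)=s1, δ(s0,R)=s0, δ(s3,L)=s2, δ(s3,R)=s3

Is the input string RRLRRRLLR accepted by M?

Trace: s2 -R-> s0 -R-> s0 -L-> s1 -R-> s2 -R-> s0 -R-> s0 -L-> s1 -L-> s3 -R-> s3
End state s3 is accepting.

Yes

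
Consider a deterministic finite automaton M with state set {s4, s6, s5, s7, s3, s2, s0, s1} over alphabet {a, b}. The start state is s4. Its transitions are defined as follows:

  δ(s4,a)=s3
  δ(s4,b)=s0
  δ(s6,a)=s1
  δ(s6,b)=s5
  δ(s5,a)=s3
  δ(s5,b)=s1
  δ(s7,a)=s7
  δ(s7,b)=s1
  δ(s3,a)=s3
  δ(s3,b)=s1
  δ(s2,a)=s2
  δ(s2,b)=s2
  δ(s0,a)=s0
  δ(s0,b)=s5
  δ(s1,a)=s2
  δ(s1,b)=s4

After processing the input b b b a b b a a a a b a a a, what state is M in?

s4 → s0 → s5 → s1 → s2 → s2 → s2 → s2 → s2 → s2 → s2 → s2 → s2 → s2 → s2

s2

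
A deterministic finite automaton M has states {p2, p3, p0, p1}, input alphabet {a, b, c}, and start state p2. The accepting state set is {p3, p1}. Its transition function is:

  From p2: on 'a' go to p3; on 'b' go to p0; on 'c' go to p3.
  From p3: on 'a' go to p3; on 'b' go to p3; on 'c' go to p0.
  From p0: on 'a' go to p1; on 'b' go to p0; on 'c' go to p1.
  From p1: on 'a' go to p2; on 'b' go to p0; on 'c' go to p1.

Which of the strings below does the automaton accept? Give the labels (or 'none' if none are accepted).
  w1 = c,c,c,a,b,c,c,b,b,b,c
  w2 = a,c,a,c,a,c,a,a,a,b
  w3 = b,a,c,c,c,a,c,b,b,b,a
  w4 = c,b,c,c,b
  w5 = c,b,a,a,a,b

w1, w2, w3, w5

w1: p2 → p3 → p0 → p1 → p2 → p0 → p1 → p1 → p0 → p0 → p0 → p1  → end p1, accepted
w2: p2 → p3 → p0 → p1 → p1 → p2 → p3 → p3 → p3 → p3 → p3  → end p3, accepted
w3: p2 → p0 → p1 → p1 → p1 → p1 → p2 → p3 → p3 → p3 → p3 → p3  → end p3, accepted
w4: p2 → p3 → p3 → p0 → p1 → p0  → end p0, rejected
w5: p2 → p3 → p3 → p3 → p3 → p3 → p3  → end p3, accepted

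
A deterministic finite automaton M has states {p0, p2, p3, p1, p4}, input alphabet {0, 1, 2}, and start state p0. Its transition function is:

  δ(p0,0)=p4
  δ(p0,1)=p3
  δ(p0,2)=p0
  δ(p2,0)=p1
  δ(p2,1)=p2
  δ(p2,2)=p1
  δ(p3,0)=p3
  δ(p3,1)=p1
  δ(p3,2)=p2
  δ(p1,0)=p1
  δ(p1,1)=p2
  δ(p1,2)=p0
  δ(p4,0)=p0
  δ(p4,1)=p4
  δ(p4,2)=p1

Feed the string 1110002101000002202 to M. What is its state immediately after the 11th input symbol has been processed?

p1

p0 → p3 → p1 → p2 → p1 → p1 → p1 → p0 → p3 → p3 → p1 → p1
After 11 symbols: p1.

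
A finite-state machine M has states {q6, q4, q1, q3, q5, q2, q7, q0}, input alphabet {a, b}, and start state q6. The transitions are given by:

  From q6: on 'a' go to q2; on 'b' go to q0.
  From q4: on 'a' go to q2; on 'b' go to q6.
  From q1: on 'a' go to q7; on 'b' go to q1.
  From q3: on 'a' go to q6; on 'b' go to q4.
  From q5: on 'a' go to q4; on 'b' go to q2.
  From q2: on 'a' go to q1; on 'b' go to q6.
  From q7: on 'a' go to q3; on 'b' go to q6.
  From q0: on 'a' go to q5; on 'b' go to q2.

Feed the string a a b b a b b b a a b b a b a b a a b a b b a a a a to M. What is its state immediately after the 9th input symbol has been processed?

Trace: q6 -a-> q2 -a-> q1 -b-> q1 -b-> q1 -a-> q7 -b-> q6 -b-> q0 -b-> q2 -a-> q1
After 9 symbols: q1.

q1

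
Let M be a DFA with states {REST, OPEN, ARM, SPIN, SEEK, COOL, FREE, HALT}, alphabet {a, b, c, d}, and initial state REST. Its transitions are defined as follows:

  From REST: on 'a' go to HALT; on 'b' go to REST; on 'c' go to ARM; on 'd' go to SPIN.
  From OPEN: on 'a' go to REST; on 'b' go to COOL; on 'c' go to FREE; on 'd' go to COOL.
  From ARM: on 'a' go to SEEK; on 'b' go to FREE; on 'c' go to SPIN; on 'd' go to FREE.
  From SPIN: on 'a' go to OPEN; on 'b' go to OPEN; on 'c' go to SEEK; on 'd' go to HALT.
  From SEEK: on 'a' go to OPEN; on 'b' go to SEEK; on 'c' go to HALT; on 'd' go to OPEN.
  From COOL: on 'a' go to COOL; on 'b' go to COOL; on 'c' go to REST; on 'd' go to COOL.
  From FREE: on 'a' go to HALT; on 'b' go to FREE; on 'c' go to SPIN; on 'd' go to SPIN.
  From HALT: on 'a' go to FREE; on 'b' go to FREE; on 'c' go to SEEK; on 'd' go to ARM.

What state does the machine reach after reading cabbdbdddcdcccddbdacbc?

start at REST
read 'c': REST → ARM
read 'a': ARM → SEEK
read 'b': SEEK → SEEK
read 'b': SEEK → SEEK
read 'd': SEEK → OPEN
read 'b': OPEN → COOL
read 'd': COOL → COOL
read 'd': COOL → COOL
read 'd': COOL → COOL
read 'c': COOL → REST
read 'd': REST → SPIN
read 'c': SPIN → SEEK
read 'c': SEEK → HALT
read 'c': HALT → SEEK
read 'd': SEEK → OPEN
read 'd': OPEN → COOL
read 'b': COOL → COOL
read 'd': COOL → COOL
read 'a': COOL → COOL
read 'c': COOL → REST
read 'b': REST → REST
read 'c': REST → ARM

ARM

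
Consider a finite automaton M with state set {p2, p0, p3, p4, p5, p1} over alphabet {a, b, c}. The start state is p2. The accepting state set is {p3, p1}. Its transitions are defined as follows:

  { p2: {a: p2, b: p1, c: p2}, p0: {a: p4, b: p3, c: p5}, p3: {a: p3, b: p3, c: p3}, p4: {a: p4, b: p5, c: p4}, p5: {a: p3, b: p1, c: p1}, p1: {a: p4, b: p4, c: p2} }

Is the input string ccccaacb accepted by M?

Trace: p2 -c-> p2 -c-> p2 -c-> p2 -c-> p2 -a-> p2 -a-> p2 -c-> p2 -b-> p1
End state p1 is accepting.

Yes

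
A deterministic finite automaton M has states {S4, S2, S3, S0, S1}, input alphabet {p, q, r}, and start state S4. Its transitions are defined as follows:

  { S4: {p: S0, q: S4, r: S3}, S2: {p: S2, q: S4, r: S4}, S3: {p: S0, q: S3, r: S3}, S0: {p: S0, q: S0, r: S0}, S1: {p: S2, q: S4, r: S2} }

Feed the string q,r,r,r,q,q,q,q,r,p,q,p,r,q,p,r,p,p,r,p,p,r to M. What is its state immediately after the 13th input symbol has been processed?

S4 → S4 → S3 → S3 → S3 → S3 → S3 → S3 → S3 → S3 → S0 → S0 → S0 → S0
After 13 symbols: S0.

S0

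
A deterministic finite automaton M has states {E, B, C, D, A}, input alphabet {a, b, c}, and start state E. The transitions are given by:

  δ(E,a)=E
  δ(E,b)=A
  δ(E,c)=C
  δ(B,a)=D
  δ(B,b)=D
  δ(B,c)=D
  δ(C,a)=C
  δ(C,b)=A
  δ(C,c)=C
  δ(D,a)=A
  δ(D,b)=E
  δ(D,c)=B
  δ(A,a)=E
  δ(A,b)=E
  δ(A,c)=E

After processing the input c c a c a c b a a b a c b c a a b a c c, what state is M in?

C

start at E
read 'c': E → C
read 'c': C → C
read 'a': C → C
read 'c': C → C
read 'a': C → C
read 'c': C → C
read 'b': C → A
read 'a': A → E
read 'a': E → E
read 'b': E → A
read 'a': A → E
read 'c': E → C
read 'b': C → A
read 'c': A → E
read 'a': E → E
read 'a': E → E
read 'b': E → A
read 'a': A → E
read 'c': E → C
read 'c': C → C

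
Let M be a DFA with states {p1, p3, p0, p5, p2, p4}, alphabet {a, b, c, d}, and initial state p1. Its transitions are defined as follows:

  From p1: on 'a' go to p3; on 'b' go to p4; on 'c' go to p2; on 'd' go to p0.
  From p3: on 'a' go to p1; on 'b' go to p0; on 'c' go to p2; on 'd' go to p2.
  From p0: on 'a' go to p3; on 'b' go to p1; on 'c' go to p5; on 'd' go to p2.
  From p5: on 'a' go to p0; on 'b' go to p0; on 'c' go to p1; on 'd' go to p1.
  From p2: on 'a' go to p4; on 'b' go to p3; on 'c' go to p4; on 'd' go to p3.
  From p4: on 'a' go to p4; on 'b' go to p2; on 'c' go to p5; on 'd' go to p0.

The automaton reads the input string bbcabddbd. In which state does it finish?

p2

start at p1
read 'b': p1 → p4
read 'b': p4 → p2
read 'c': p2 → p4
read 'a': p4 → p4
read 'b': p4 → p2
read 'd': p2 → p3
read 'd': p3 → p2
read 'b': p2 → p3
read 'd': p3 → p2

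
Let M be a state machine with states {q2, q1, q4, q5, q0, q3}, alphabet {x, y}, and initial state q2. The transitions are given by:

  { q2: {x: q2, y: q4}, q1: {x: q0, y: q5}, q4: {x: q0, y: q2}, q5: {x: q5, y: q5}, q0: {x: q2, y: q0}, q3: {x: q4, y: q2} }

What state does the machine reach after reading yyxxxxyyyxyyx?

q2

start at q2
read 'y': q2 → q4
read 'y': q4 → q2
read 'x': q2 → q2
read 'x': q2 → q2
read 'x': q2 → q2
read 'x': q2 → q2
read 'y': q2 → q4
read 'y': q4 → q2
read 'y': q2 → q4
read 'x': q4 → q0
read 'y': q0 → q0
read 'y': q0 → q0
read 'x': q0 → q2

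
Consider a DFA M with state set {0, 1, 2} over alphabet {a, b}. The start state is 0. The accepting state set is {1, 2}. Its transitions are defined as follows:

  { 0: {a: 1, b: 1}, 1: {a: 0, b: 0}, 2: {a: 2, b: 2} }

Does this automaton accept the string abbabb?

No

Trace: 0 -a-> 1 -b-> 0 -b-> 1 -a-> 0 -b-> 1 -b-> 0
End state 0 is not accepting.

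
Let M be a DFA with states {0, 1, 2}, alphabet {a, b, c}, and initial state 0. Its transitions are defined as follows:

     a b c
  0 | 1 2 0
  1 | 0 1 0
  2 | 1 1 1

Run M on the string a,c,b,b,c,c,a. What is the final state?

start at 0
read 'a': 0 → 1
read 'c': 1 → 0
read 'b': 0 → 2
read 'b': 2 → 1
read 'c': 1 → 0
read 'c': 0 → 0
read 'a': 0 → 1

1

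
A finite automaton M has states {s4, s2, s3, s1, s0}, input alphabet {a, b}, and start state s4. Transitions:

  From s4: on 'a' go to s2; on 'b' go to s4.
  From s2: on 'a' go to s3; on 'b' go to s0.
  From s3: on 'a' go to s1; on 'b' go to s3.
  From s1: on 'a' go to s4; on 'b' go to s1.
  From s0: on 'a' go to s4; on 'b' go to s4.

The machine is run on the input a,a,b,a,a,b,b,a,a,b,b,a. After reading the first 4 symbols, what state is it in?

s1

s4 → s2 → s3 → s3 → s1
After 4 symbols: s1.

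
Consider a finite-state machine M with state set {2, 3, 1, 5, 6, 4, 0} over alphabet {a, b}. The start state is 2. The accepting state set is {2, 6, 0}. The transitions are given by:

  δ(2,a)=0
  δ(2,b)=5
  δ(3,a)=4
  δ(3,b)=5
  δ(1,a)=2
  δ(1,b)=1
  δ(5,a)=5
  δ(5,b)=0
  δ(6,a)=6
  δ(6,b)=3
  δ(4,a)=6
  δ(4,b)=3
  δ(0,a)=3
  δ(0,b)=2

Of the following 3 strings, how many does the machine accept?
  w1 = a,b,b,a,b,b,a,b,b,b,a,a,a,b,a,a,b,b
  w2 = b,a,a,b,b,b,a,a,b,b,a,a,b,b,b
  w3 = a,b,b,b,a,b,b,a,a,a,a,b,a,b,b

w1: Trace: 2 -a-> 0 -b-> 2 -b-> 5 -a-> 5 -b-> 0 -b-> 2 -a-> 0 -b-> 2 -b-> 5 -b-> 0 -a-> 3 -a-> 4 -a-> 6 -b-> 3 -a-> 4 -a-> 6 -b-> 3 -b-> 5  → end 5, rejected
w2: Trace: 2 -b-> 5 -a-> 5 -a-> 5 -b-> 0 -b-> 2 -b-> 5 -a-> 5 -a-> 5 -b-> 0 -b-> 2 -a-> 0 -a-> 3 -b-> 5 -b-> 0 -b-> 2  → end 2, accepted
w3: Trace: 2 -a-> 0 -b-> 2 -b-> 5 -b-> 0 -a-> 3 -b-> 5 -b-> 0 -a-> 3 -a-> 4 -a-> 6 -a-> 6 -b-> 3 -a-> 4 -b-> 3 -b-> 5  → end 5, rejected

1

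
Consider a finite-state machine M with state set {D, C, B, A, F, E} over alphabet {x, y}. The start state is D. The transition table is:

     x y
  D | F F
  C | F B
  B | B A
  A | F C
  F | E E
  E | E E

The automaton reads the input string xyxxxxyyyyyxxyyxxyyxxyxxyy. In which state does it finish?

E

D → F → E → E → E → E → E → E → E → E → E → E → E → E → E → E → E → E → E → E → E → E → E → E → E → E → E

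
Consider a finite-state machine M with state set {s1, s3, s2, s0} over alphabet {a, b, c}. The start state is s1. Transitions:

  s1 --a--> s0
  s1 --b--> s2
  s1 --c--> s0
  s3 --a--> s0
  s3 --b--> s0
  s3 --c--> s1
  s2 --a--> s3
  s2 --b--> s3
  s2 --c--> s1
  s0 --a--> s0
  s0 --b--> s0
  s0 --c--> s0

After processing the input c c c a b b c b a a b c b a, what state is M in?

s0

start at s1
read 'c': s1 → s0
read 'c': s0 → s0
read 'c': s0 → s0
read 'a': s0 → s0
read 'b': s0 → s0
read 'b': s0 → s0
read 'c': s0 → s0
read 'b': s0 → s0
read 'a': s0 → s0
read 'a': s0 → s0
read 'b': s0 → s0
read 'c': s0 → s0
read 'b': s0 → s0
read 'a': s0 → s0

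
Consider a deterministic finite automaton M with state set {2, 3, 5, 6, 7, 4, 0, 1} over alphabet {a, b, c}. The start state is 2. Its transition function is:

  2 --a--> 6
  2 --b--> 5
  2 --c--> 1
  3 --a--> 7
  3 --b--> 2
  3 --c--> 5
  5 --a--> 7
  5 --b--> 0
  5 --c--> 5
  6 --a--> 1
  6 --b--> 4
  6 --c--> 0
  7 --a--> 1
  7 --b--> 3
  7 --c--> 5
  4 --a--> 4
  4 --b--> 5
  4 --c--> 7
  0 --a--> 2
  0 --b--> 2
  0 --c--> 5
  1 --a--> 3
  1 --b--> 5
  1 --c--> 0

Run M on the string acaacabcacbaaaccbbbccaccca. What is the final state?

7

Trace: 2 -a-> 6 -c-> 0 -a-> 2 -a-> 6 -c-> 0 -a-> 2 -b-> 5 -c-> 5 -a-> 7 -c-> 5 -b-> 0 -a-> 2 -a-> 6 -a-> 1 -c-> 0 -c-> 5 -b-> 0 -b-> 2 -b-> 5 -c-> 5 -c-> 5 -a-> 7 -c-> 5 -c-> 5 -c-> 5 -a-> 7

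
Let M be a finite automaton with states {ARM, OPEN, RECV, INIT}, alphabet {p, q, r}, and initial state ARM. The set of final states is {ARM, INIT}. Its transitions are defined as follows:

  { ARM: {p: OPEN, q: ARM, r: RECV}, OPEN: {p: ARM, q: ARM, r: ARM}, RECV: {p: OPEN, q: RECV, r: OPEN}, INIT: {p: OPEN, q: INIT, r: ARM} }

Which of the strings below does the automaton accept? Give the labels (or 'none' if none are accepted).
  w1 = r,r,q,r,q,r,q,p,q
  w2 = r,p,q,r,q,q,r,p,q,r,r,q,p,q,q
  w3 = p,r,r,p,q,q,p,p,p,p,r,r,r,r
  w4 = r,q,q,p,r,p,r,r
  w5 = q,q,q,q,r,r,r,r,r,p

w1, w2, w5

w1:
  start at ARM
  read 'r': ARM → RECV
  read 'r': RECV → OPEN
  read 'q': OPEN → ARM
  read 'r': ARM → RECV
  read 'q': RECV → RECV
  read 'r': RECV → OPEN
  read 'q': OPEN → ARM
  read 'p': ARM → OPEN
  read 'q': OPEN → ARM
  end ARM, accepted
w2:
  start at ARM
  read 'r': ARM → RECV
  read 'p': RECV → OPEN
  read 'q': OPEN → ARM
  read 'r': ARM → RECV
  read 'q': RECV → RECV
  read 'q': RECV → RECV
  read 'r': RECV → OPEN
  read 'p': OPEN → ARM
  read 'q': ARM → ARM
  read 'r': ARM → RECV
  read 'r': RECV → OPEN
  read 'q': OPEN → ARM
  read 'p': ARM → OPEN
  read 'q': OPEN → ARM
  read 'q': ARM → ARM
  end ARM, accepted
w3:
  start at ARM
  read 'p': ARM → OPEN
  read 'r': OPEN → ARM
  read 'r': ARM → RECV
  read 'p': RECV → OPEN
  read 'q': OPEN → ARM
  read 'q': ARM → ARM
  read 'p': ARM → OPEN
  read 'p': OPEN → ARM
  read 'p': ARM → OPEN
  read 'p': OPEN → ARM
  read 'r': ARM → RECV
  read 'r': RECV → OPEN
  read 'r': OPEN → ARM
  read 'r': ARM → RECV
  end RECV, rejected
w4:
  start at ARM
  read 'r': ARM → RECV
  read 'q': RECV → RECV
  read 'q': RECV → RECV
  read 'p': RECV → OPEN
  read 'r': OPEN → ARM
  read 'p': ARM → OPEN
  read 'r': OPEN → ARM
  read 'r': ARM → RECV
  end RECV, rejected
w5:
  start at ARM
  read 'q': ARM → ARM
  read 'q': ARM → ARM
  read 'q': ARM → ARM
  read 'q': ARM → ARM
  read 'r': ARM → RECV
  read 'r': RECV → OPEN
  read 'r': OPEN → ARM
  read 'r': ARM → RECV
  read 'r': RECV → OPEN
  read 'p': OPEN → ARM
  end ARM, accepted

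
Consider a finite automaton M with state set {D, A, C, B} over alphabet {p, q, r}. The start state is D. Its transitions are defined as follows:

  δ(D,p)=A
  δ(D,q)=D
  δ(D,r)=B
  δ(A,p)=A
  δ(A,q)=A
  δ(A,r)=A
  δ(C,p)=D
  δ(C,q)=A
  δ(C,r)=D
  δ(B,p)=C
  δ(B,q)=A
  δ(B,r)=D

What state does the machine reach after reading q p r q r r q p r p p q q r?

A

start at D
read 'q': D → D
read 'p': D → A
read 'r': A → A
read 'q': A → A
read 'r': A → A
read 'r': A → A
read 'q': A → A
read 'p': A → A
read 'r': A → A
read 'p': A → A
read 'p': A → A
read 'q': A → A
read 'q': A → A
read 'r': A → A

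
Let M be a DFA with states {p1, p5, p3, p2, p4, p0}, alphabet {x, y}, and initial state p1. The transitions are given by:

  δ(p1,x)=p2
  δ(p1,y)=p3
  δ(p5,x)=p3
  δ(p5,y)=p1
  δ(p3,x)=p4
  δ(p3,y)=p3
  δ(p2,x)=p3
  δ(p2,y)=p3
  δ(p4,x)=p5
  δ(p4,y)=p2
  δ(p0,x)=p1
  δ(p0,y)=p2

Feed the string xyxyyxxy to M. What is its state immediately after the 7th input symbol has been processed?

start at p1
read 'x': p1 → p2
read 'y': p2 → p3
read 'x': p3 → p4
read 'y': p4 → p2
read 'y': p2 → p3
read 'x': p3 → p4
read 'x': p4 → p5
After 7 symbols: p5.

p5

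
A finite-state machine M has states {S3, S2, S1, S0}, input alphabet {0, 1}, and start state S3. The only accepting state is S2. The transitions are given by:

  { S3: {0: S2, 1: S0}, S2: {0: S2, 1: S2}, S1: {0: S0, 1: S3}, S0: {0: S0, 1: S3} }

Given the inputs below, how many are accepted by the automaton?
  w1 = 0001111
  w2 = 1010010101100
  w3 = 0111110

w1: S3 → S2 → S2 → S2 → S2 → S2 → S2 → S2  → end S2, accepted
w2: S3 → S0 → S0 → S3 → S2 → S2 → S2 → S2 → S2 → S2 → S2 → S2 → S2 → S2  → end S2, accepted
w3: S3 → S2 → S2 → S2 → S2 → S2 → S2 → S2  → end S2, accepted

3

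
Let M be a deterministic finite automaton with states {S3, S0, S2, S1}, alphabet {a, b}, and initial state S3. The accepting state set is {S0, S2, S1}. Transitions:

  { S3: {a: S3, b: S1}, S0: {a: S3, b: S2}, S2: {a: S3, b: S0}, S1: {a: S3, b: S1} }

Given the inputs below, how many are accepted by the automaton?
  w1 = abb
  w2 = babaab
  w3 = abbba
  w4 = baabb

3

w1:
  start at S3
  read 'a': S3 → S3
  read 'b': S3 → S1
  read 'b': S1 → S1
  end S1, accepted
w2:
  start at S3
  read 'b': S3 → S1
  read 'a': S1 → S3
  read 'b': S3 → S1
  read 'a': S1 → S3
  read 'a': S3 → S3
  read 'b': S3 → S1
  end S1, accepted
w3:
  start at S3
  read 'a': S3 → S3
  read 'b': S3 → S1
  read 'b': S1 → S1
  read 'b': S1 → S1
  read 'a': S1 → S3
  end S3, rejected
w4:
  start at S3
  read 'b': S3 → S1
  read 'a': S1 → S3
  read 'a': S3 → S3
  read 'b': S3 → S1
  read 'b': S1 → S1
  end S1, accepted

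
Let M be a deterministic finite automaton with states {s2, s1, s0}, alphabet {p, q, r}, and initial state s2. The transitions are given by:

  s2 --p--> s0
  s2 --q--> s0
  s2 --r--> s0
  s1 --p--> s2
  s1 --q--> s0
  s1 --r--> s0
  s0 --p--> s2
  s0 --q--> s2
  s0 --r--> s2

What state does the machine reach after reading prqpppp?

Trace: s2 -p-> s0 -r-> s2 -q-> s0 -p-> s2 -p-> s0 -p-> s2 -p-> s0

s0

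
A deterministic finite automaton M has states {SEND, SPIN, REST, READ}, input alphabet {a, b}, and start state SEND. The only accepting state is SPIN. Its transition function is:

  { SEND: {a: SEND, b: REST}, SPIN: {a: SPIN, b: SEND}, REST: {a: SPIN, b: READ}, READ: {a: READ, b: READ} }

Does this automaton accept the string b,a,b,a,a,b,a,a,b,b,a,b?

start at SEND
read 'b': SEND → REST
read 'a': REST → SPIN
read 'b': SPIN → SEND
read 'a': SEND → SEND
read 'a': SEND → SEND
read 'b': SEND → REST
read 'a': REST → SPIN
read 'a': SPIN → SPIN
read 'b': SPIN → SEND
read 'b': SEND → REST
read 'a': REST → SPIN
read 'b': SPIN → SEND
End state SEND is not accepting.

No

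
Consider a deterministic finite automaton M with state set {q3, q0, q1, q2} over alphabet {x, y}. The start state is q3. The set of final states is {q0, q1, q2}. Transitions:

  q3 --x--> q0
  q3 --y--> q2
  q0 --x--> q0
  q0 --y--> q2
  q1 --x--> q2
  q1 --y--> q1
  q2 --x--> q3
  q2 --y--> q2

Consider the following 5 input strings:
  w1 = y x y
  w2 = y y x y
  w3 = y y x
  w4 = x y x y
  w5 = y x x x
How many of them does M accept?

4

w1:
  start at q3
  read 'y': q3 → q2
  read 'x': q2 → q3
  read 'y': q3 → q2
  end q2, accepted
w2:
  start at q3
  read 'y': q3 → q2
  read 'y': q2 → q2
  read 'x': q2 → q3
  read 'y': q3 → q2
  end q2, accepted
w3:
  start at q3
  read 'y': q3 → q2
  read 'y': q2 → q2
  read 'x': q2 → q3
  end q3, rejected
w4:
  start at q3
  read 'x': q3 → q0
  read 'y': q0 → q2
  read 'x': q2 → q3
  read 'y': q3 → q2
  end q2, accepted
w5:
  start at q3
  read 'y': q3 → q2
  read 'x': q2 → q3
  read 'x': q3 → q0
  read 'x': q0 → q0
  end q0, accepted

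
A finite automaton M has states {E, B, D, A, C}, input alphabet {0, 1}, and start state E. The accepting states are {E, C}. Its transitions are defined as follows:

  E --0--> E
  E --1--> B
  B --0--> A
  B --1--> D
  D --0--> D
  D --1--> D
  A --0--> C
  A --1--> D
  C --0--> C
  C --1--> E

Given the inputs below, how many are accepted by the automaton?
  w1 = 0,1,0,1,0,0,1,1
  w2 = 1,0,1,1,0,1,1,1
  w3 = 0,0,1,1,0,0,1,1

w1: Trace: E -0-> E -1-> B -0-> A -1-> D -0-> D -0-> D -1-> D -1-> D  → end D, rejected
w2: Trace: E -1-> B -0-> A -1-> D -1-> D -0-> D -1-> D -1-> D -1-> D  → end D, rejected
w3: Trace: E -0-> E -0-> E -1-> B -1-> D -0-> D -0-> D -1-> D -1-> D  → end D, rejected

0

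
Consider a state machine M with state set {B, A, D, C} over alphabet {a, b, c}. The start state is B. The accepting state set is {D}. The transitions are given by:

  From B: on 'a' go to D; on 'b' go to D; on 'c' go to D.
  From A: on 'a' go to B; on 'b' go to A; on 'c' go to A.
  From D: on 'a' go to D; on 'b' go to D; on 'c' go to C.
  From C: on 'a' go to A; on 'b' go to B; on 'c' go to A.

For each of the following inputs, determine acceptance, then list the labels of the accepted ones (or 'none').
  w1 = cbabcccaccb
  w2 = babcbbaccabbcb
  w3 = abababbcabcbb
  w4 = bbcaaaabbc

none

w1: Trace: B -c-> D -b-> D -a-> D -b-> D -c-> C -c-> A -c-> A -a-> B -c-> D -c-> C -b-> B  → end B, rejected
w2: Trace: B -b-> D -a-> D -b-> D -c-> C -b-> B -b-> D -a-> D -c-> C -c-> A -a-> B -b-> D -b-> D -c-> C -b-> B  → end B, rejected
w3: Trace: B -a-> D -b-> D -a-> D -b-> D -a-> D -b-> D -b-> D -c-> C -a-> A -b-> A -c-> A -b-> A -b-> A  → end A, rejected
w4: Trace: B -b-> D -b-> D -c-> C -a-> A -a-> B -a-> D -a-> D -b-> D -b-> D -c-> C  → end C, rejected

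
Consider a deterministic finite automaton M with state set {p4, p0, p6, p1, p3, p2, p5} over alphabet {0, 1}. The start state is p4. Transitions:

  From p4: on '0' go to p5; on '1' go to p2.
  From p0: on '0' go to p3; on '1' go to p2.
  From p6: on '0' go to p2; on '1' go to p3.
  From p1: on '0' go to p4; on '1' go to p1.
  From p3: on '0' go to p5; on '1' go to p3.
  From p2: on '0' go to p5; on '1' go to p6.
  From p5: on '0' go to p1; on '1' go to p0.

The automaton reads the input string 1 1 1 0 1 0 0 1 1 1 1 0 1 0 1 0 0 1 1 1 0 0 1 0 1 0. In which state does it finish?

p5

p4 → p2 → p6 → p3 → p5 → p0 → p3 → p5 → p0 → p2 → p6 → p3 → p5 → p0 → p3 → p3 → p5 → p1 → p1 → p1 → p1 → p4 → p5 → p0 → p3 → p3 → p5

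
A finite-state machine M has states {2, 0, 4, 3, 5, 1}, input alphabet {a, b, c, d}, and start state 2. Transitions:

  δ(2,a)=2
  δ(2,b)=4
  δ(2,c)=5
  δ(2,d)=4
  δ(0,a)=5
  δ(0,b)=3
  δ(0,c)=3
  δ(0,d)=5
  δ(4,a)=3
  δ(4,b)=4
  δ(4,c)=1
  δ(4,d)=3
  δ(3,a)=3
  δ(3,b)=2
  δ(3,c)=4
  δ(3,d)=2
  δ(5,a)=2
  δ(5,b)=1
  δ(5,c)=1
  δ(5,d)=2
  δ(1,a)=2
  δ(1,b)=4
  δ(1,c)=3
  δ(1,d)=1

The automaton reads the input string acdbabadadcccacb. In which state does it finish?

2 → 2 → 5 → 2 → 4 → 3 → 2 → 2 → 4 → 3 → 2 → 5 → 1 → 3 → 3 → 4 → 4

4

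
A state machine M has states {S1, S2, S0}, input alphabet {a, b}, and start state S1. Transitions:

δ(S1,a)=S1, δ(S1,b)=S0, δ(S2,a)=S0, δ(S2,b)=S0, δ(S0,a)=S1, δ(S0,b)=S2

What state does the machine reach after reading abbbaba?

S1

start at S1
read 'a': S1 → S1
read 'b': S1 → S0
read 'b': S0 → S2
read 'b': S2 → S0
read 'a': S0 → S1
read 'b': S1 → S0
read 'a': S0 → S1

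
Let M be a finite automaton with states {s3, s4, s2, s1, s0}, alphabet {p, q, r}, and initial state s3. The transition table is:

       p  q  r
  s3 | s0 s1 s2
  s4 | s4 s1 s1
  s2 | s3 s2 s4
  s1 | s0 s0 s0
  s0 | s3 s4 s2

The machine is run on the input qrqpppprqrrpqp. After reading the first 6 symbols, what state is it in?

s4

s3 → s1 → s0 → s4 → s4 → s4 → s4
After 6 symbols: s4.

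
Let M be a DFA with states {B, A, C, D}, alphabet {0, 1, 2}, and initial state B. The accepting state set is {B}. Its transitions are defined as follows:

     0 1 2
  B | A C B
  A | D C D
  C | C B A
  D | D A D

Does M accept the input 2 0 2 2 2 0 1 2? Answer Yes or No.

B → B → A → D → D → D → D → A → D
End state D is not accepting.

No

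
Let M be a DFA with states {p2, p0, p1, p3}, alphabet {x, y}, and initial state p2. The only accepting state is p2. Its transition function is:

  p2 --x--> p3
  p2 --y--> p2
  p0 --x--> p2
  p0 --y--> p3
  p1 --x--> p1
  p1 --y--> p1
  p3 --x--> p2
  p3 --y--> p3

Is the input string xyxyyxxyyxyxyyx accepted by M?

start at p2
read 'x': p2 → p3
read 'y': p3 → p3
read 'x': p3 → p2
read 'y': p2 → p2
read 'y': p2 → p2
read 'x': p2 → p3
read 'x': p3 → p2
read 'y': p2 → p2
read 'y': p2 → p2
read 'x': p2 → p3
read 'y': p3 → p3
read 'x': p3 → p2
read 'y': p2 → p2
read 'y': p2 → p2
read 'x': p2 → p3
End state p3 is not accepting.

No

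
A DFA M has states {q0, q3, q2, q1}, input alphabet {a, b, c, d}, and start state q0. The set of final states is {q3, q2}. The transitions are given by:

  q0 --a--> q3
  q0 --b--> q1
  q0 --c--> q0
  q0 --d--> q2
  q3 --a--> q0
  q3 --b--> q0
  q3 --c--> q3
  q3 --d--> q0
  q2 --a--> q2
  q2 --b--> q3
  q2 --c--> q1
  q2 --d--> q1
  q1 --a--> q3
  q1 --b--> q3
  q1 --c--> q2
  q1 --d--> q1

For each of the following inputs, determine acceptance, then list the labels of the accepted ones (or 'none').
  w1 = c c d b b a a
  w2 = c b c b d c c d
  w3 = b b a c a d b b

w1:
  start at q0
  read 'c': q0 → q0
  read 'c': q0 → q0
  read 'd': q0 → q2
  read 'b': q2 → q3
  read 'b': q3 → q0
  read 'a': q0 → q3
  read 'a': q3 → q0
  end q0, rejected
w2:
  start at q0
  read 'c': q0 → q0
  read 'b': q0 → q1
  read 'c': q1 → q2
  read 'b': q2 → q3
  read 'd': q3 → q0
  read 'c': q0 → q0
  read 'c': q0 → q0
  read 'd': q0 → q2
  end q2, accepted
w3:
  start at q0
  read 'b': q0 → q1
  read 'b': q1 → q3
  read 'a': q3 → q0
  read 'c': q0 → q0
  read 'a': q0 → q3
  read 'd': q3 → q0
  read 'b': q0 → q1
  read 'b': q1 → q3
  end q3, accepted

w2, w3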